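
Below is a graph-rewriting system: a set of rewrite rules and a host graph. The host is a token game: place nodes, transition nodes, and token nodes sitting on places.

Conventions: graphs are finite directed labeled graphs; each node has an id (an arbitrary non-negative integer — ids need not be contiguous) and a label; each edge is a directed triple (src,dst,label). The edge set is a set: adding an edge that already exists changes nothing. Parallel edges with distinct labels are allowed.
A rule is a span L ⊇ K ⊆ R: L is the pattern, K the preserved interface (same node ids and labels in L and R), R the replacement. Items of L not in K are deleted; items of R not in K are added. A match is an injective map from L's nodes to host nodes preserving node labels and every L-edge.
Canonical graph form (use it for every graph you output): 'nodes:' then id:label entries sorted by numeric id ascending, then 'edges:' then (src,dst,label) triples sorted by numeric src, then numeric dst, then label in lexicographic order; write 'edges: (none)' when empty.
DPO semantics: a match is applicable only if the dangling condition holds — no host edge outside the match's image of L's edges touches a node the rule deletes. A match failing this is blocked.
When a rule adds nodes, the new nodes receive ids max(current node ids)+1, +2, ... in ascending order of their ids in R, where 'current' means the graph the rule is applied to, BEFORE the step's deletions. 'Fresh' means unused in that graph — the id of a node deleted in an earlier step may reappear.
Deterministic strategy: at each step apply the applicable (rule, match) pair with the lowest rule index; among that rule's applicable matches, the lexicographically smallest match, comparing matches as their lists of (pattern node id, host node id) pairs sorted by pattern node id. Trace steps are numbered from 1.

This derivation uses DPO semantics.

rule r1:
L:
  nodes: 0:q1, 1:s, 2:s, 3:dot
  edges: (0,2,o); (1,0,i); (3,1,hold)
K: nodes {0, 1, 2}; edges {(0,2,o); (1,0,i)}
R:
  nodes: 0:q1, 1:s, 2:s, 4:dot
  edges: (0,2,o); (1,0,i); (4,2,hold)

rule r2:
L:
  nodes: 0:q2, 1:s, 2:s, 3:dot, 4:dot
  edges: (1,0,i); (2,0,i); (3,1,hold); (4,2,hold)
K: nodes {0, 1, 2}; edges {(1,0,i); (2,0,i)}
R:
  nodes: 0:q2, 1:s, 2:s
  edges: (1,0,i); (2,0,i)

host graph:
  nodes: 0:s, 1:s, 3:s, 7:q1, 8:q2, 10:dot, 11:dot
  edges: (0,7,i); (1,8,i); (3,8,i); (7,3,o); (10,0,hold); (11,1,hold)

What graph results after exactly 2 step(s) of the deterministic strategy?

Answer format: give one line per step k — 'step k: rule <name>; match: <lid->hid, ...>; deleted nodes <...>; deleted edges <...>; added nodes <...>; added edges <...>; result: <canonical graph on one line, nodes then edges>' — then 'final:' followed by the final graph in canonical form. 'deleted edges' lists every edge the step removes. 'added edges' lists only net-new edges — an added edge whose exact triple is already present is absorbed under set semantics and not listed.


step 1: rule r1; match: 0->7, 1->0, 2->3, 3->10; deleted nodes 10; deleted edges (10,0,hold); added nodes 12; added edges (12,3,hold); result: nodes: 0:s, 1:s, 3:s, 7:q1, 8:q2, 11:dot, 12:dot edges: (0,7,i); (1,8,i); (3,8,i); (7,3,o); (11,1,hold); (12,3,hold)
step 2: rule r2; match: 0->8, 1->1, 2->3, 3->11, 4->12; deleted nodes 11, 12; deleted edges (11,1,hold); (12,3,hold); added nodes (none); added edges (none); result: nodes: 0:s, 1:s, 3:s, 7:q1, 8:q2 edges: (0,7,i); (1,8,i); (3,8,i); (7,3,o)
final:
nodes: 0:s, 1:s, 3:s, 7:q1, 8:q2
edges: (0,7,i); (1,8,i); (3,8,i); (7,3,o)


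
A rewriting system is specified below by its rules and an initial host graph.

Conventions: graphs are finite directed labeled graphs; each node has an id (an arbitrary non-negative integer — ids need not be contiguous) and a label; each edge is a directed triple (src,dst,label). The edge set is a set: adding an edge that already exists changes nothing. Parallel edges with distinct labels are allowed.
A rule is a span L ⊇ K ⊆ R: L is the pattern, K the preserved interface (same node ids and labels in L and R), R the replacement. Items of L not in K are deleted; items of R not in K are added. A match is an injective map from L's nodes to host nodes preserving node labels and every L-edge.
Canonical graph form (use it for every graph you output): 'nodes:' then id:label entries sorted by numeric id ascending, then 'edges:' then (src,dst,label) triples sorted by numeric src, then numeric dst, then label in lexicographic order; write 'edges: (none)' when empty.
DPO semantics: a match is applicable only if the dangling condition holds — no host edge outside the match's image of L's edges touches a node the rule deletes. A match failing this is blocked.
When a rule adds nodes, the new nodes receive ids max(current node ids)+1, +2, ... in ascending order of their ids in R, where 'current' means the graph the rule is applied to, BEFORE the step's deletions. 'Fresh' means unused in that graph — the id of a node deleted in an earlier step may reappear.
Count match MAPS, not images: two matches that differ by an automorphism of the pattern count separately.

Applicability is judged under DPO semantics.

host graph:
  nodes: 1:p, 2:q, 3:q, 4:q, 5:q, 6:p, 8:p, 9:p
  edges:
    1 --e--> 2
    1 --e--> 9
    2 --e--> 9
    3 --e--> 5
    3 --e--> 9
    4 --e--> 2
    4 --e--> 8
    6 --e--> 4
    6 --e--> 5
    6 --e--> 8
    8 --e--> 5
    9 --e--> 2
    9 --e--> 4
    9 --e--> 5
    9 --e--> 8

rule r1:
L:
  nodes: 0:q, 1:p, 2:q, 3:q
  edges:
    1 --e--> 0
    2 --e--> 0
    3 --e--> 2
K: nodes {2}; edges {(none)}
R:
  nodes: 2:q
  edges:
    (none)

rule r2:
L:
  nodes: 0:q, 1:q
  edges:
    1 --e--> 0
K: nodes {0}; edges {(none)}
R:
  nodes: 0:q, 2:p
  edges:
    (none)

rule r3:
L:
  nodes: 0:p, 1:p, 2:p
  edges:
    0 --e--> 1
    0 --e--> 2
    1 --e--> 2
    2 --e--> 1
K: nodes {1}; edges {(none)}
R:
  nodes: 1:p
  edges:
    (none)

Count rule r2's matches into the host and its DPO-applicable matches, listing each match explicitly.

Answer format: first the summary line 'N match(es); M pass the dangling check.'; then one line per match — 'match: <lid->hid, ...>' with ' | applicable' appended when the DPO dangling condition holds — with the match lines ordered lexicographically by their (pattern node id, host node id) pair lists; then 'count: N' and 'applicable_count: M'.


2 match(es); 0 pass the dangling check.
match: 0->2, 1->4
match: 0->5, 1->3
count: 2
applicable_count: 0


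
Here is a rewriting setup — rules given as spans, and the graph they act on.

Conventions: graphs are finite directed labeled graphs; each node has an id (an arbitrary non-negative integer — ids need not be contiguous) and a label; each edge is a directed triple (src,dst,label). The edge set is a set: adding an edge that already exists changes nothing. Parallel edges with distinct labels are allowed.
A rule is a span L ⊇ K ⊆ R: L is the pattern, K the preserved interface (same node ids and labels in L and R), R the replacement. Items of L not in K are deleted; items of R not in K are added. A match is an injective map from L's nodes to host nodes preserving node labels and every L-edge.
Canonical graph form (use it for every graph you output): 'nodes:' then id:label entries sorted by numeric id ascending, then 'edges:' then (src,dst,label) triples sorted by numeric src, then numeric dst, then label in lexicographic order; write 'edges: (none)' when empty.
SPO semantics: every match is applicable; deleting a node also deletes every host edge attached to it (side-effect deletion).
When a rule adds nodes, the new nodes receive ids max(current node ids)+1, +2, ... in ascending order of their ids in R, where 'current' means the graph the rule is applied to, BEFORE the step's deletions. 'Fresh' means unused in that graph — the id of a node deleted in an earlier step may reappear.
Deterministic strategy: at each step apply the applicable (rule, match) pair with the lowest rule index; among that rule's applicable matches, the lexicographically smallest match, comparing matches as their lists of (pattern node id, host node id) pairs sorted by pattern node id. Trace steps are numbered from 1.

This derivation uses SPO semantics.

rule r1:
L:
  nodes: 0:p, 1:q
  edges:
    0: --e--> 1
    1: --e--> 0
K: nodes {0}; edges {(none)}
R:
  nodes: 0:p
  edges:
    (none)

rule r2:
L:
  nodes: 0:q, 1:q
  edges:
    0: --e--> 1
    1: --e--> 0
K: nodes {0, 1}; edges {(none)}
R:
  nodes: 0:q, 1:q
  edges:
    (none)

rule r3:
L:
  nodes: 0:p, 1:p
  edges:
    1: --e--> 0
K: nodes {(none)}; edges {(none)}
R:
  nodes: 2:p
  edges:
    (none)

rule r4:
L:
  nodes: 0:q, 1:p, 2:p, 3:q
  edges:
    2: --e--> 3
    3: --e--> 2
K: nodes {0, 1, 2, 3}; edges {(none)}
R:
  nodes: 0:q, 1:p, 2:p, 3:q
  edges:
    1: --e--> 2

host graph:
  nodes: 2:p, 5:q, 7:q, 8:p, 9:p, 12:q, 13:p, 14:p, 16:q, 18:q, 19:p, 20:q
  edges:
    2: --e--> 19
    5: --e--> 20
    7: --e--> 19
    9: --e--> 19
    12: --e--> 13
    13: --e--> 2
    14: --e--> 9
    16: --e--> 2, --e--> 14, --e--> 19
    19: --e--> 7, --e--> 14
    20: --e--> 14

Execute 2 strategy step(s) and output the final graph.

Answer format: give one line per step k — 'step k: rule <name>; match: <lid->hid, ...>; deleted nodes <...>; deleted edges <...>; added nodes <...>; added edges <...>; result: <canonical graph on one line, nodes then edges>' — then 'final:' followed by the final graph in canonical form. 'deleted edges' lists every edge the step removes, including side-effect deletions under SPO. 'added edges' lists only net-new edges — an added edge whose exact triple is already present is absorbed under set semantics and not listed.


step 1: rule r1; match: 0->19, 1->7; deleted nodes 7; deleted edges (7,19,e); (19,7,e); added nodes (none); added edges (none); result: nodes: 2:p, 5:q, 8:p, 9:p, 12:q, 13:p, 14:p, 16:q, 18:q, 19:p, 20:q edges: (2,19,e); (5,20,e); (9,19,e); (12,13,e); (13,2,e); (14,9,e); (16,2,e); (16,14,e); (16,19,e); (19,14,e); (20,14,e)
step 2: rule r3; match: 0->2, 1->13; deleted nodes 2, 13; deleted edges (2,19,e); (12,13,e); (13,2,e); (16,2,e); added nodes 21; added edges (none); result: nodes: 5:q, 8:p, 9:p, 12:q, 14:p, 16:q, 18:q, 19:p, 20:q, 21:p edges: (5,20,e); (9,19,e); (14,9,e); (16,14,e); (16,19,e); (19,14,e); (20,14,e)
final:
nodes: 5:q, 8:p, 9:p, 12:q, 14:p, 16:q, 18:q, 19:p, 20:q, 21:p
edges: (5,20,e); (9,19,e); (14,9,e); (16,14,e); (16,19,e); (19,14,e); (20,14,e)


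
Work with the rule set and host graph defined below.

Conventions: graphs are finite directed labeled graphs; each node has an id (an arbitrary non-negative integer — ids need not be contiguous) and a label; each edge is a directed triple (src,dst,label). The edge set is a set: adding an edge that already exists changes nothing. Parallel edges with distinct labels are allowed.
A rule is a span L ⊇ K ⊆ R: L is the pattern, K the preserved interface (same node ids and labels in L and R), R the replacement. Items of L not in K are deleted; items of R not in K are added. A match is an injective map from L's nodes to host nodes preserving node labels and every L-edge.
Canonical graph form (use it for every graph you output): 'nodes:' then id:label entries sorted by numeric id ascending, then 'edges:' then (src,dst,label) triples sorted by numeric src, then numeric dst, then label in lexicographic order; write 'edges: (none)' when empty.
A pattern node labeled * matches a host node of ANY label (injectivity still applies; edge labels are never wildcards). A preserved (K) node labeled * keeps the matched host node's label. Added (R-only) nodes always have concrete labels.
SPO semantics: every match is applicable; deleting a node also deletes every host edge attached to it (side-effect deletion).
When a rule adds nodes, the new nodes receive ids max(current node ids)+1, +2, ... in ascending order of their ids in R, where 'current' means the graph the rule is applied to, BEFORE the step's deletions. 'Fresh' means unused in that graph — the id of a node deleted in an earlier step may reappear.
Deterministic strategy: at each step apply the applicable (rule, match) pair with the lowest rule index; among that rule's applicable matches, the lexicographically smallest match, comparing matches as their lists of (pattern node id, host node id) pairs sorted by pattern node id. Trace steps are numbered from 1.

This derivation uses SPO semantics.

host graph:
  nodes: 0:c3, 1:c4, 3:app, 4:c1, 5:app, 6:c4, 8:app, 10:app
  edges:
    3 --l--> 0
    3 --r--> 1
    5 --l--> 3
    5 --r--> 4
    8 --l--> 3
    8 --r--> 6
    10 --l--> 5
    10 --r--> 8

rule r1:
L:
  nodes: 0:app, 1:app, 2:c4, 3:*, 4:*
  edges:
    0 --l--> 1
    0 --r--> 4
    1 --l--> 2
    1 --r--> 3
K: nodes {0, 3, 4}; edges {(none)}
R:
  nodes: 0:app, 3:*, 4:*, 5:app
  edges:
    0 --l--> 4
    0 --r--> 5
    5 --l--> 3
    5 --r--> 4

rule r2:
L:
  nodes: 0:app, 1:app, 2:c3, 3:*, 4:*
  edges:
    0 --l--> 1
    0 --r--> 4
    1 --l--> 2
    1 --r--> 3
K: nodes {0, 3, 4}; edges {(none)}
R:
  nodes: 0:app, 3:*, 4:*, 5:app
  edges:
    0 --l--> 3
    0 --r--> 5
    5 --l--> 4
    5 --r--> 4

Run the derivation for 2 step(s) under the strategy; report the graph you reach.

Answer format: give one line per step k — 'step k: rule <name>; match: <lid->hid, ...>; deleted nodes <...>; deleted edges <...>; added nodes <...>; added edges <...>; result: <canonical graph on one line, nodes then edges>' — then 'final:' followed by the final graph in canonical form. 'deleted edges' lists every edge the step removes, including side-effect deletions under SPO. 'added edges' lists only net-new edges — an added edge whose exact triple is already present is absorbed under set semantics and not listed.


step 1: rule r2; match: 0->5, 1->3, 2->0, 3->1, 4->4; deleted nodes 0, 3; deleted edges (3,0,l); (3,1,r); (5,3,l); (5,4,r); (8,3,l); added nodes 11; added edges (5,1,l); (5,11,r); (11,4,l); (11,4,r); result: nodes: 1:c4, 4:c1, 5:app, 6:c4, 8:app, 10:app, 11:app edges: (5,1,l); (5,11,r); (8,6,r); (10,5,l); (10,8,r); (11,4,l); (11,4,r)
step 2: rule r1; match: 0->10, 1->5, 2->1, 3->11, 4->8; deleted nodes 1, 5; deleted edges (5,1,l); (5,11,r); (10,5,l); (10,8,r); added nodes 12; added edges (10,8,l); (10,12,r); (12,8,r); (12,11,l); result: nodes: 4:c1, 6:c4, 8:app, 10:app, 11:app, 12:app edges: (8,6,r); (10,8,l); (10,12,r); (11,4,l); (11,4,r); (12,8,r); (12,11,l)
final:
nodes: 4:c1, 6:c4, 8:app, 10:app, 11:app, 12:app
edges: (8,6,r); (10,8,l); (10,12,r); (11,4,l); (11,4,r); (12,8,r); (12,11,l)


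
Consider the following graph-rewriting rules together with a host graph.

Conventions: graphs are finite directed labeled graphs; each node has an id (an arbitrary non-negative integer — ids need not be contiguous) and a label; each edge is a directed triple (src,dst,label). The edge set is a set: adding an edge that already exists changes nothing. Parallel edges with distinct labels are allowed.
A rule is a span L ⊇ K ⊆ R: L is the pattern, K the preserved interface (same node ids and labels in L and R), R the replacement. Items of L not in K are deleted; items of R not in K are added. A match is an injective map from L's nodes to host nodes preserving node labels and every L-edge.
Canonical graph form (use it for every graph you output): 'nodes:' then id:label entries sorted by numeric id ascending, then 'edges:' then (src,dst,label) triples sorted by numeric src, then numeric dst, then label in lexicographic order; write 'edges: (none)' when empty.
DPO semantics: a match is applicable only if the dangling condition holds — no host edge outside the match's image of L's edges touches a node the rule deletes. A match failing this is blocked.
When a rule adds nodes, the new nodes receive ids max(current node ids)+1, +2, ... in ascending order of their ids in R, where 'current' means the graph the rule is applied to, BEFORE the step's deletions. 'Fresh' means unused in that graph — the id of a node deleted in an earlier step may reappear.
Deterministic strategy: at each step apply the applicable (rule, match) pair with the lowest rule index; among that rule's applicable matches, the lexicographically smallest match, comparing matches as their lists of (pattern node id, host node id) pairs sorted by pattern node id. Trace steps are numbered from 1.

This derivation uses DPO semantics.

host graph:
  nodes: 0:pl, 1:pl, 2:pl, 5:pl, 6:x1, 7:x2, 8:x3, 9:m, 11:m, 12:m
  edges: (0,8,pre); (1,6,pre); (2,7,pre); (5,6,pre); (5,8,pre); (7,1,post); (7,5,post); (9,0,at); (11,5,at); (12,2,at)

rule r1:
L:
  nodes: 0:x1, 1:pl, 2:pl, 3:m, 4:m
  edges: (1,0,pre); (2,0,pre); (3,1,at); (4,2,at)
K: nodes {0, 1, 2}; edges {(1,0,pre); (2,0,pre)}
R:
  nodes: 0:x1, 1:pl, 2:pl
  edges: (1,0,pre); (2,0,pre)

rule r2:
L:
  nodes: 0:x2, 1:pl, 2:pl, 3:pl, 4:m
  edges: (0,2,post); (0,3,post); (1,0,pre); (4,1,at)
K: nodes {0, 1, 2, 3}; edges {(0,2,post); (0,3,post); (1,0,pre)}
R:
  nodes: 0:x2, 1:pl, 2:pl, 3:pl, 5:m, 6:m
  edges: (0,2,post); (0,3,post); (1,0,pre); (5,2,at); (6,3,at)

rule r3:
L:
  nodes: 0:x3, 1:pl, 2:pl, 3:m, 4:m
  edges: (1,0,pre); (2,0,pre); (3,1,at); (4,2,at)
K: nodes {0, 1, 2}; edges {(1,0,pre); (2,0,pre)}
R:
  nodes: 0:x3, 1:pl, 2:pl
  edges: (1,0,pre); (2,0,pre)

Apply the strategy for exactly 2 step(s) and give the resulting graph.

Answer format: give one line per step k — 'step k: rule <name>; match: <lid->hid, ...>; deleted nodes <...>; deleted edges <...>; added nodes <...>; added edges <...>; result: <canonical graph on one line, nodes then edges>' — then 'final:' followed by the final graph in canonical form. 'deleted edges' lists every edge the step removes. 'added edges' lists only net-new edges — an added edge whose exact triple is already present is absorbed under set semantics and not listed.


step 1: rule r2; match: 0->7, 1->2, 2->1, 3->5, 4->12; deleted nodes 12; deleted edges (12,2,at); added nodes 13, 14; added edges (13,1,at); (14,5,at); result: nodes: 0:pl, 1:pl, 2:pl, 5:pl, 6:x1, 7:x2, 8:x3, 9:m, 11:m, 13:m, 14:m edges: (0,8,pre); (1,6,pre); (2,7,pre); (5,6,pre); (5,8,pre); (7,1,post); (7,5,post); (9,0,at); (11,5,at); (13,1,at); (14,5,at)
step 2: rule r1; match: 0->6, 1->1, 2->5, 3->13, 4->11; deleted nodes 11, 13; deleted edges (11,5,at); (13,1,at); added nodes (none); added edges (none); result: nodes: 0:pl, 1:pl, 2:pl, 5:pl, 6:x1, 7:x2, 8:x3, 9:m, 14:m edges: (0,8,pre); (1,6,pre); (2,7,pre); (5,6,pre); (5,8,pre); (7,1,post); (7,5,post); (9,0,at); (14,5,at)
final:
nodes: 0:pl, 1:pl, 2:pl, 5:pl, 6:x1, 7:x2, 8:x3, 9:m, 14:m
edges: (0,8,pre); (1,6,pre); (2,7,pre); (5,6,pre); (5,8,pre); (7,1,post); (7,5,post); (9,0,at); (14,5,at)


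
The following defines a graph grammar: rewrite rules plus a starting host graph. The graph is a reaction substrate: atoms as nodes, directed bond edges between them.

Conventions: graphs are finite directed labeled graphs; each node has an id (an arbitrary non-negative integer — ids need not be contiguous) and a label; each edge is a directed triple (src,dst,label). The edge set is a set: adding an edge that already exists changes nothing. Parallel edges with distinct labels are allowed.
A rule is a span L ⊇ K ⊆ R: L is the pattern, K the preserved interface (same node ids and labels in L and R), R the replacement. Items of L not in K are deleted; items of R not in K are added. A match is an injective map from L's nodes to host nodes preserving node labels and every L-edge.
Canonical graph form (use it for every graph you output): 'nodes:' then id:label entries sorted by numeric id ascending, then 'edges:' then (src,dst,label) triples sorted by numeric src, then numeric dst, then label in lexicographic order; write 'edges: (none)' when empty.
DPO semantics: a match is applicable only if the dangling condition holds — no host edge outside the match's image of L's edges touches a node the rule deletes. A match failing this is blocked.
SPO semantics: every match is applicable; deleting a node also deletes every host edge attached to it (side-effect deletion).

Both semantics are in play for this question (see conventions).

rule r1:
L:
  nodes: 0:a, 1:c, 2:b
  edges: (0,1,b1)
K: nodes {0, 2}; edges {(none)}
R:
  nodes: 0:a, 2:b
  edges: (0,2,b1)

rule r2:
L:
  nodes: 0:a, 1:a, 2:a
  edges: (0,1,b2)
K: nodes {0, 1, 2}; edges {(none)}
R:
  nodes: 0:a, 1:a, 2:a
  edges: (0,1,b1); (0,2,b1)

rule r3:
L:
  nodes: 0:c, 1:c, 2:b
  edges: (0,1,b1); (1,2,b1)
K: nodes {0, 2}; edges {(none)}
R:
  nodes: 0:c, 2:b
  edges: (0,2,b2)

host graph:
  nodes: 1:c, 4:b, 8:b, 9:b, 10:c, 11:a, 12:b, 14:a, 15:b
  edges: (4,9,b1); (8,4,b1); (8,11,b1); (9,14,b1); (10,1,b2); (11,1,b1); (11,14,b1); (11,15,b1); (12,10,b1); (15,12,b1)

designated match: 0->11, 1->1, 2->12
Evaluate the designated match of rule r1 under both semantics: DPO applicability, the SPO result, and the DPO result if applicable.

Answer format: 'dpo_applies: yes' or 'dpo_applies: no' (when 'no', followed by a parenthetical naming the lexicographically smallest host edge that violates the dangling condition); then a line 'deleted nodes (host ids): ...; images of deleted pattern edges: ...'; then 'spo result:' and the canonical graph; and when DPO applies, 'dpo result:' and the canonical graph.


dpo_applies: no
(the rule deletes node 1, which keeps host edge (10,1,b2) outside the match image — the dangling condition fails, DPO blocks; SPO proceeds and side-deletes such edges)
deleted nodes (host ids): 1; images of deleted pattern edges: (11,1,b1)
spo result:
nodes: 4:b, 8:b, 9:b, 10:c, 11:a, 12:b, 14:a, 15:b
edges: (4,9,b1); (8,4,b1); (8,11,b1); (9,14,b1); (11,12,b1); (11,14,b1); (11,15,b1); (12,10,b1); (15,12,b1)


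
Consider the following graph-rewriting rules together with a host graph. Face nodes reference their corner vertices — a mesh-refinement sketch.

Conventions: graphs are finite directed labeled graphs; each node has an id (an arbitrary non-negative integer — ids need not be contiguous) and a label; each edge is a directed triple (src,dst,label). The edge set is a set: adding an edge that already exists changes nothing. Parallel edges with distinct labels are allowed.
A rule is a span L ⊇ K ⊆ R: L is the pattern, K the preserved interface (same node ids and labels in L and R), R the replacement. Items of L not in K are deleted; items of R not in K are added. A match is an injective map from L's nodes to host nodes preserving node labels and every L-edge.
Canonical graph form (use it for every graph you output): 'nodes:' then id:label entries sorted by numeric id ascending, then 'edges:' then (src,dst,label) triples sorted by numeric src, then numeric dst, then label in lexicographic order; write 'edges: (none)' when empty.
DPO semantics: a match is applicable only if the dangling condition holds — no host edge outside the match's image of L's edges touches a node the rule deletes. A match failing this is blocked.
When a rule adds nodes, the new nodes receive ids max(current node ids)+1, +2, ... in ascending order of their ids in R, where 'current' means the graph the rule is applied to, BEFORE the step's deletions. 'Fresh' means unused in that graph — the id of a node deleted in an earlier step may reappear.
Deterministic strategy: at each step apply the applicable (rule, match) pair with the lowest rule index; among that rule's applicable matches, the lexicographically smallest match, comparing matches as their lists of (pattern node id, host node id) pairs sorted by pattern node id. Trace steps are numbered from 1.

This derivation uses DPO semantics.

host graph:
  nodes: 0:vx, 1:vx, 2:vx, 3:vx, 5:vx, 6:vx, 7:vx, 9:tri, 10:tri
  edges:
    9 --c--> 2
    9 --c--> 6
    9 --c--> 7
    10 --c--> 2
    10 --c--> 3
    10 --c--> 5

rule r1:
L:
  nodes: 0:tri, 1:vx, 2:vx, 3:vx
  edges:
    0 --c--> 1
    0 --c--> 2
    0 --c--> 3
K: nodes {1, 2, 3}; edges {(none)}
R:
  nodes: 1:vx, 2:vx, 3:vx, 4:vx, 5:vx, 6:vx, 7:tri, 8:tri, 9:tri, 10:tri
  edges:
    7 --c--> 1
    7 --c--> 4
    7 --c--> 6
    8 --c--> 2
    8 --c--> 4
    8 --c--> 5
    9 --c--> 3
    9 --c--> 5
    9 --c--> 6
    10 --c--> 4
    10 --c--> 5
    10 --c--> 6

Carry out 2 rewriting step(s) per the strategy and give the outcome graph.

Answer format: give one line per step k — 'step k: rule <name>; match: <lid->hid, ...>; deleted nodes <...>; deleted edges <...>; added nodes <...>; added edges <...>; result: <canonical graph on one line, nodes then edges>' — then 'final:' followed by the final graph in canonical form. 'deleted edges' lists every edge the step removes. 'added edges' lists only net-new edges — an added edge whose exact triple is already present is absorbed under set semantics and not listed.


step 1: rule r1; match: 0->9, 1->2, 2->6, 3->7; deleted nodes 9; deleted edges (9,2,c); (9,6,c); (9,7,c); added nodes 11, 12, 13, 14, 15, 16, 17; added edges (14,2,c); (14,11,c); (14,13,c); (15,6,c); (15,11,c); (15,12,c); (16,7,c); (16,12,c); (16,13,c); (17,11,c); (17,12,c); (17,13,c); result: nodes: 0:vx, 1:vx, 2:vx, 3:vx, 5:vx, 6:vx, 7:vx, 10:tri, 11:vx, 12:vx, 13:vx, 14:tri, 15:tri, 16:tri, 17:tri edges: (10,2,c); (10,3,c); (10,5,c); (14,2,c); (14,11,c); (14,13,c); (15,6,c); (15,11,c); (15,12,c); (16,7,c); (16,12,c); (16,13,c); (17,11,c); (17,12,c); (17,13,c)
step 2: rule r1; match: 0->10, 1->2, 2->3, 3->5; deleted nodes 10; deleted edges (10,2,c); (10,3,c); (10,5,c); added nodes 18, 19, 20, 21, 22, 23, 24; added edges (21,2,c); (21,18,c); (21,20,c); (22,3,c); (22,18,c); (22,19,c); (23,5,c); (23,19,c); (23,20,c); (24,18,c); (24,19,c); (24,20,c); result: nodes: 0:vx, 1:vx, 2:vx, 3:vx, 5:vx, 6:vx, 7:vx, 11:vx, 12:vx, 13:vx, 14:tri, 15:tri, 16:tri, 17:tri, 18:vx, 19:vx, 20:vx, 21:tri, 22:tri, 23:tri, 24:tri edges: (14,2,c); (14,11,c); (14,13,c); (15,6,c); (15,11,c); (15,12,c); (16,7,c); (16,12,c); (16,13,c); (17,11,c); (17,12,c); (17,13,c); (21,2,c); (21,18,c); (21,20,c); (22,3,c); (22,18,c); (22,19,c); (23,5,c); (23,19,c); (23,20,c); (24,18,c); (24,19,c); (24,20,c)
final:
nodes: 0:vx, 1:vx, 2:vx, 3:vx, 5:vx, 6:vx, 7:vx, 11:vx, 12:vx, 13:vx, 14:tri, 15:tri, 16:tri, 17:tri, 18:vx, 19:vx, 20:vx, 21:tri, 22:tri, 23:tri, 24:tri
edges: (14,2,c); (14,11,c); (14,13,c); (15,6,c); (15,11,c); (15,12,c); (16,7,c); (16,12,c); (16,13,c); (17,11,c); (17,12,c); (17,13,c); (21,2,c); (21,18,c); (21,20,c); (22,3,c); (22,18,c); (22,19,c); (23,5,c); (23,19,c); (23,20,c); (24,18,c); (24,19,c); (24,20,c)


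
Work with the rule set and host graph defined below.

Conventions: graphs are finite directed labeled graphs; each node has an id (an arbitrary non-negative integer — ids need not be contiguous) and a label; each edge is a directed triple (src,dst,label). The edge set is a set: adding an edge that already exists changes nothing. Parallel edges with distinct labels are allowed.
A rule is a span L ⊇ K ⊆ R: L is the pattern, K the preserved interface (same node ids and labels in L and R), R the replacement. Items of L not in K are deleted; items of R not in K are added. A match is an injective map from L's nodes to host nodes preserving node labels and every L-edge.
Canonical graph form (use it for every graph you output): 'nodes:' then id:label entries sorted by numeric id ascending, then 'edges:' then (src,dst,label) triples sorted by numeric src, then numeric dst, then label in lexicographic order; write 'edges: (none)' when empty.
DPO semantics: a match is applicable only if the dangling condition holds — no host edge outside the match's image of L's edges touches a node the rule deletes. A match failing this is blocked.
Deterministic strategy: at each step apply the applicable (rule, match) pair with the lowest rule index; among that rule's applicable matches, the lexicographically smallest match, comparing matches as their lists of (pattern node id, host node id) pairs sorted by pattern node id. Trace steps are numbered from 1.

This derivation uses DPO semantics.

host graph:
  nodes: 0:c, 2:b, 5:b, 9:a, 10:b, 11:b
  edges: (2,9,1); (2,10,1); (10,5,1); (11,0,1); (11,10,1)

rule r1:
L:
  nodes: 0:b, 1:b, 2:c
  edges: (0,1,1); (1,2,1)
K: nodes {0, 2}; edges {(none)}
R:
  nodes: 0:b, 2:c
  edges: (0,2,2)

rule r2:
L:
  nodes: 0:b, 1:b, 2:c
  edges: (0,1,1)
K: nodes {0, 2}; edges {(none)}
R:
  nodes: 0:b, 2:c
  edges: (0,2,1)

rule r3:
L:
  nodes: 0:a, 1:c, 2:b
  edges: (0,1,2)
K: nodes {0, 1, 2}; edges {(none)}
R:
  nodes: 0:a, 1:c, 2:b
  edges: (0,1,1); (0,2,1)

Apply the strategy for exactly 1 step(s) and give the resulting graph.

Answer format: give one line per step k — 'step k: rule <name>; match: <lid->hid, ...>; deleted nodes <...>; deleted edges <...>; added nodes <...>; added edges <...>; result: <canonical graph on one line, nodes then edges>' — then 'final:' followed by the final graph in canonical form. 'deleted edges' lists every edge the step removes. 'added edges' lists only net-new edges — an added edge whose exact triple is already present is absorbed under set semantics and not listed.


step 1: rule r2; match: 0->10, 1->5, 2->0; deleted nodes 5; deleted edges (10,5,1); added nodes (none); added edges (10,0,1); result: nodes: 0:c, 2:b, 9:a, 10:b, 11:b edges: (2,9,1); (2,10,1); (10,0,1); (11,0,1); (11,10,1)
final:
nodes: 0:c, 2:b, 9:a, 10:b, 11:b
edges: (2,9,1); (2,10,1); (10,0,1); (11,0,1); (11,10,1)


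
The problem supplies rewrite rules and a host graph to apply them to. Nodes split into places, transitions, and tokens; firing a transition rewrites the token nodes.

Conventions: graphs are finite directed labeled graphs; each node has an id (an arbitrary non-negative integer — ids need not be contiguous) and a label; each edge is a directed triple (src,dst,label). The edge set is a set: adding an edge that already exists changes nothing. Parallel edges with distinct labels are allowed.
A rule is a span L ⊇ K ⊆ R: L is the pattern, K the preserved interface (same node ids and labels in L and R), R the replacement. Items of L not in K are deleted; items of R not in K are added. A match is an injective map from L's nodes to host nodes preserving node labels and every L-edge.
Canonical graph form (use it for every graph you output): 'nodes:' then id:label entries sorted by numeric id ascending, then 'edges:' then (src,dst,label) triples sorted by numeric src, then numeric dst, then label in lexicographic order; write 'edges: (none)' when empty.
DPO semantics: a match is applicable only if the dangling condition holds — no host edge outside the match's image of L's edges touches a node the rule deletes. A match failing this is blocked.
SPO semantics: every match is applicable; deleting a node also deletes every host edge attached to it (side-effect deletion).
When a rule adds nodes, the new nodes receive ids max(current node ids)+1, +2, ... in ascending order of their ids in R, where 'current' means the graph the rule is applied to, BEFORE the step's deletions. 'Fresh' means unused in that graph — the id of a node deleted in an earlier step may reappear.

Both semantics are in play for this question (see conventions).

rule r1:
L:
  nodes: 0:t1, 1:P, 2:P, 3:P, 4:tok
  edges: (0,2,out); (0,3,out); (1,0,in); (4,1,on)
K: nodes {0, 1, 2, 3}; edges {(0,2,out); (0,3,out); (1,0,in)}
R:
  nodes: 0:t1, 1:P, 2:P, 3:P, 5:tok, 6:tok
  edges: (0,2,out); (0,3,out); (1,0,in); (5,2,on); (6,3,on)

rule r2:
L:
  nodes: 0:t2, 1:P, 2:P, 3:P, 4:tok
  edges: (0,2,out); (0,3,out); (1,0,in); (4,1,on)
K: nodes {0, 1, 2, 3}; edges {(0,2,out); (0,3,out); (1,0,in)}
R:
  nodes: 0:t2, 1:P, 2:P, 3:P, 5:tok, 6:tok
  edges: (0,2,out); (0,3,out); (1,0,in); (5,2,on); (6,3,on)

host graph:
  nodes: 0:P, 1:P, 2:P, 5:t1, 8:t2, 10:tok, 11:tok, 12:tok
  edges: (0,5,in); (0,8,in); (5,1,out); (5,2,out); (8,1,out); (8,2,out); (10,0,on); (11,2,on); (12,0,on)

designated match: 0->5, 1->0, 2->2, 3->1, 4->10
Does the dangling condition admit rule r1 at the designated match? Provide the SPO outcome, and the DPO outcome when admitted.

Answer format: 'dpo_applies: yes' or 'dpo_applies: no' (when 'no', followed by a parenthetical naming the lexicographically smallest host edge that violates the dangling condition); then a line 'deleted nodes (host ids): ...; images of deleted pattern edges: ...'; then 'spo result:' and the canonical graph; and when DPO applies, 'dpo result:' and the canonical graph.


dpo_applies: yes
deleted nodes (host ids): 10; images of deleted pattern edges: (10,0,on)
spo result:
nodes: 0:P, 1:P, 2:P, 5:t1, 8:t2, 11:tok, 12:tok, 13:tok, 14:tok
edges: (0,5,in); (0,8,in); (5,1,out); (5,2,out); (8,1,out); (8,2,out); (11,2,on); (12,0,on); (13,2,on); (14,1,on)
dpo result:
nodes: 0:P, 1:P, 2:P, 5:t1, 8:t2, 11:tok, 12:tok, 13:tok, 14:tok
edges: (0,5,in); (0,8,in); (5,1,out); (5,2,out); (8,1,out); (8,2,out); (11,2,on); (12,0,on); (13,2,on); (14,1,on)


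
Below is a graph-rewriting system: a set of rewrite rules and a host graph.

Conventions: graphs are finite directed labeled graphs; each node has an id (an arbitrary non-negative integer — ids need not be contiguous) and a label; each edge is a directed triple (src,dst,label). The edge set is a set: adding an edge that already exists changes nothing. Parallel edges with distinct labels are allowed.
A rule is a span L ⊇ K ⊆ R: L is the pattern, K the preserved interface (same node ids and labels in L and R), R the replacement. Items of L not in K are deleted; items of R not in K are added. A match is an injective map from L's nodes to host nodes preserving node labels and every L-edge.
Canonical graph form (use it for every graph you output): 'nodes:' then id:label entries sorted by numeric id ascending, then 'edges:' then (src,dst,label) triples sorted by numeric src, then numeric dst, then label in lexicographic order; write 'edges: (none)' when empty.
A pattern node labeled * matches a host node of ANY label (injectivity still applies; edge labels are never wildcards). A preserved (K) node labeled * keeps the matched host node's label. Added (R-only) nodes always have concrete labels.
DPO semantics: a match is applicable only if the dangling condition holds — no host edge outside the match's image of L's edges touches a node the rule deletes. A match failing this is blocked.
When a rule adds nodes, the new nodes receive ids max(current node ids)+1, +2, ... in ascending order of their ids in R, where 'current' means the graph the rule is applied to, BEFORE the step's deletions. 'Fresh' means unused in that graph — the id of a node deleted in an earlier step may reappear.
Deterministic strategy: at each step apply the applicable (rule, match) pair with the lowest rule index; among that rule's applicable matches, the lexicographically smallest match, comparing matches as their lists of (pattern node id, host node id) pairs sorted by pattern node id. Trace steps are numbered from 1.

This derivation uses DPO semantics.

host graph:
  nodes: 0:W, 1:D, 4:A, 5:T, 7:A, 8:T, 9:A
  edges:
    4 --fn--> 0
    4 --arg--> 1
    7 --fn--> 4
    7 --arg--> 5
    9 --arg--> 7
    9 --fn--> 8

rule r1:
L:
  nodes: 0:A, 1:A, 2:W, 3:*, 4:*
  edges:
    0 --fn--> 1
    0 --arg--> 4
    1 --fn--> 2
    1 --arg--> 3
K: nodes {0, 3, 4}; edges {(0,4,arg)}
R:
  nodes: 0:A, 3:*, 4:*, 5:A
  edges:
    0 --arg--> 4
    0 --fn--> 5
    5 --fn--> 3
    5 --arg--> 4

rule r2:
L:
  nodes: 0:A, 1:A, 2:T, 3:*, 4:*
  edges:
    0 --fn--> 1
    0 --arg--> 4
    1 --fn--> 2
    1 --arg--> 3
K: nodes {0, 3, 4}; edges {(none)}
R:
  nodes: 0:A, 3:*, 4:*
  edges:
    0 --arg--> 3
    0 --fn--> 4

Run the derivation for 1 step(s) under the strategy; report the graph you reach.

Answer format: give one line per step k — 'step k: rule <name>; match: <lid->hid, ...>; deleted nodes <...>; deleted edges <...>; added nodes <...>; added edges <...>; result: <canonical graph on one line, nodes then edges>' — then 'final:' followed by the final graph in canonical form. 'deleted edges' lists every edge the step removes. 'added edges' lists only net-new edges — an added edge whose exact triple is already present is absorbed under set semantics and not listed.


step 1: rule r1; match: 0->7, 1->4, 2->0, 3->1, 4->5; deleted nodes 0, 4; deleted edges (4,0,fn); (4,1,arg); (7,4,fn); added nodes 10; added edges (7,10,fn); (10,1,fn); (10,5,arg); result: nodes: 1:D, 5:T, 7:A, 8:T, 9:A, 10:A edges: (7,5,arg); (7,10,fn); (9,7,arg); (9,8,fn); (10,1,fn); (10,5,arg)
final:
nodes: 1:D, 5:T, 7:A, 8:T, 9:A, 10:A
edges: (7,5,arg); (7,10,fn); (9,7,arg); (9,8,fn); (10,1,fn); (10,5,arg)


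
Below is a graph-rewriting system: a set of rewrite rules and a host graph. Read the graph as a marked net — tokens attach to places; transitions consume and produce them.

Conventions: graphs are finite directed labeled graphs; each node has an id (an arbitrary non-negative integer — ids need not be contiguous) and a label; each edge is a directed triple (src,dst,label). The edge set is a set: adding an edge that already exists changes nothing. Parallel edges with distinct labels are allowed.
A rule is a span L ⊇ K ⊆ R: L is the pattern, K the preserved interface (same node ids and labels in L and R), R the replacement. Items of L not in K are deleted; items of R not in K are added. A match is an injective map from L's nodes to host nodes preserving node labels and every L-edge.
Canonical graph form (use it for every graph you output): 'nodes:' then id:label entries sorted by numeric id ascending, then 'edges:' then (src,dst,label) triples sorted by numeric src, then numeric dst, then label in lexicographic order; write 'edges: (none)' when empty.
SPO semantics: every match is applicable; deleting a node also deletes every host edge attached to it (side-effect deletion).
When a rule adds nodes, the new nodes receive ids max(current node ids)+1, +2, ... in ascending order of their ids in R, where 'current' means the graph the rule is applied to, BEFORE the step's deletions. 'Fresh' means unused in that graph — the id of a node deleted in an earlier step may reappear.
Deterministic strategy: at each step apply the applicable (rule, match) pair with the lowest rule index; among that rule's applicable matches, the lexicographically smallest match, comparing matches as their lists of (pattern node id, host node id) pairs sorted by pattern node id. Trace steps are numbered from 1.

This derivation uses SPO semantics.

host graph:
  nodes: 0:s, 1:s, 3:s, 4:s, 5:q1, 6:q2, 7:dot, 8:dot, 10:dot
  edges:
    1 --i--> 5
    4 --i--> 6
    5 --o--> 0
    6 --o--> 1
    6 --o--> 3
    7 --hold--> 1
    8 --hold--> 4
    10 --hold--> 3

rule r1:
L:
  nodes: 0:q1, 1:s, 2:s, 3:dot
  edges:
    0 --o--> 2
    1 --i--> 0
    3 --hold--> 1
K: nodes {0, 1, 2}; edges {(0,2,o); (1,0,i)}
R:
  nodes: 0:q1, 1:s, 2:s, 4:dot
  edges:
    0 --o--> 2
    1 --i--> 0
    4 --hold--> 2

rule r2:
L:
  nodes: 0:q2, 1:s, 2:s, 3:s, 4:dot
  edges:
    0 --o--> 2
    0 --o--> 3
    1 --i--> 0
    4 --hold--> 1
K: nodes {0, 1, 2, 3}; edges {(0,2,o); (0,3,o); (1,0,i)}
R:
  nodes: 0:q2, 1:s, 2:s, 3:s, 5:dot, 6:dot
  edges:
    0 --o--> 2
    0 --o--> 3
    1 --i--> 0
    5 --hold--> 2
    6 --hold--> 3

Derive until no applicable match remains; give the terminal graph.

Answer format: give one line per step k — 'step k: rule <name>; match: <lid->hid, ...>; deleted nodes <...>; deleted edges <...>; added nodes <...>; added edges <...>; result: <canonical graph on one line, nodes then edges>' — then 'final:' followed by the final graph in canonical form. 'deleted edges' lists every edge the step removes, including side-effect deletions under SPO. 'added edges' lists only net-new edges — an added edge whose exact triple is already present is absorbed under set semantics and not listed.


step 1: rule r1; match: 0->5, 1->1, 2->0, 3->7; deleted nodes 7; deleted edges (7,1,hold); added nodes 11; added edges (11,0,hold); result: nodes: 0:s, 1:s, 3:s, 4:s, 5:q1, 6:q2, 8:dot, 10:dot, 11:dot edges: (1,5,i); (4,6,i); (5,0,o); (6,1,o); (6,3,o); (8,4,hold); (10,3,hold); (11,0,hold)
step 2: rule r2; match: 0->6, 1->4, 2->1, 3->3, 4->8; deleted nodes 8; deleted edges (8,4,hold); added nodes 12, 13; added edges (12,1,hold); (13,3,hold); result: nodes: 0:s, 1:s, 3:s, 4:s, 5:q1, 6:q2, 10:dot, 11:dot, 12:dot, 13:dot edges: (1,5,i); (4,6,i); (5,0,o); (6,1,o); (6,3,o); (10,3,hold); (11,0,hold); (12,1,hold); (13,3,hold)
step 3: rule r1; match: 0->5, 1->1, 2->0, 3->12; deleted nodes 12; deleted edges (12,1,hold); added nodes 14; added edges (14,0,hold); result: nodes: 0:s, 1:s, 3:s, 4:s, 5:q1, 6:q2, 10:dot, 11:dot, 13:dot, 14:dot edges: (1,5,i); (4,6,i); (5,0,o); (6,1,o); (6,3,o); (10,3,hold); (11,0,hold); (13,3,hold); (14,0,hold)
final:
nodes: 0:s, 1:s, 3:s, 4:s, 5:q1, 6:q2, 10:dot, 11:dot, 13:dot, 14:dot
edges: (1,5,i); (4,6,i); (5,0,o); (6,1,o); (6,3,o); (10,3,hold); (11,0,hold); (13,3,hold); (14,0,hold)
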